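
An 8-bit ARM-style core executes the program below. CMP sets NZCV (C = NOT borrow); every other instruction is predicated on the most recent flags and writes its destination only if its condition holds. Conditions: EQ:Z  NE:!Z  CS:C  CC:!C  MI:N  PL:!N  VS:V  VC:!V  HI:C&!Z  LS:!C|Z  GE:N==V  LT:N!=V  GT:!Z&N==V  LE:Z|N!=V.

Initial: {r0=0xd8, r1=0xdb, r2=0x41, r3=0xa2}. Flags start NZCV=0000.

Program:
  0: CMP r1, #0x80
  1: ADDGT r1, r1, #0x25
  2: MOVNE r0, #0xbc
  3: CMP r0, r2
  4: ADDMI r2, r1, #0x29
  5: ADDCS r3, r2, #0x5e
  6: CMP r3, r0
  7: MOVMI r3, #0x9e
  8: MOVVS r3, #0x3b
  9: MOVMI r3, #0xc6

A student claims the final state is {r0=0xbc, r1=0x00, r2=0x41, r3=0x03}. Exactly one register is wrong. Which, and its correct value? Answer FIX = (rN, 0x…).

0: ✓ CMP  NZCV=0010
1: ✓ ADDGT  r1←0x00
2: ✓ MOVNE  r0←0xbc
3: ✓ CMP  NZCV=0011
4: · ADDMI
5: ✓ ADDCS  r3←0x9f
6: ✓ CMP  NZCV=1000
7: ✓ MOVMI  r3←0x9e
8: · MOVVS
9: ✓ MOVMI  r3←0xc6

FIX = (r3, 0xc6)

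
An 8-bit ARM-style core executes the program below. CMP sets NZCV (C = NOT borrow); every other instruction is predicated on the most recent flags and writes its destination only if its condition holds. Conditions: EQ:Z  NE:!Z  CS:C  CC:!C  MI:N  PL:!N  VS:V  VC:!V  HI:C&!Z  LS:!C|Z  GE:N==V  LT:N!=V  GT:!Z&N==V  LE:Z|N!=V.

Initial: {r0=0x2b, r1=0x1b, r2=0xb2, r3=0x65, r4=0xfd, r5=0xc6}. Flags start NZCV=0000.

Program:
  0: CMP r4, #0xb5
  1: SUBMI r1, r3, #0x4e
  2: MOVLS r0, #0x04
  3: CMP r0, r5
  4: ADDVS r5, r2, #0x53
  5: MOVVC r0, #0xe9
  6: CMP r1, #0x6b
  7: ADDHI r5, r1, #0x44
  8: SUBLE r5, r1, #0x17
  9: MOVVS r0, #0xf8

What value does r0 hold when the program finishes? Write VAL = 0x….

0: ✓ CMP  NZCV=0010
1: · SUBMI
2: · MOVLS
3: ✓ CMP  NZCV=0000
4: · ADDVS
5: ✓ MOVVC  r0←0xe9
6: ✓ CMP  NZCV=1000
7: · ADDHI
8: ✓ SUBLE  r5←0x04
9: · MOVVS

VAL = 0xe9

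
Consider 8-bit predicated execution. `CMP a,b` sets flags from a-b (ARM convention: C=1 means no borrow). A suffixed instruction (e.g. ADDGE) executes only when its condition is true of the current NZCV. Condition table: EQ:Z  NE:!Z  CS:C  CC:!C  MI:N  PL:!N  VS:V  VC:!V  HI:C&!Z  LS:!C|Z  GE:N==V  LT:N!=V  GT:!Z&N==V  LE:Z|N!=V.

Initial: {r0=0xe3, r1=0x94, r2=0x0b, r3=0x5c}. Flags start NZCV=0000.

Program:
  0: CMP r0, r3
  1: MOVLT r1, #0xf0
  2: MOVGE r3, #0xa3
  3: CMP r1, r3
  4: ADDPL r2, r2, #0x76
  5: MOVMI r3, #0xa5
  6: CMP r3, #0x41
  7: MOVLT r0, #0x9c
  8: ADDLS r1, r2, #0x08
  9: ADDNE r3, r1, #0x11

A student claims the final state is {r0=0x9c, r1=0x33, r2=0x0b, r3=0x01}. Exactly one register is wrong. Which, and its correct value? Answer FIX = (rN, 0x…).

FIX = (r1, 0xf0)

0: ✓ CMP  NZCV=1010
1: ✓ MOVLT  r1←0xf0
2: · MOVGE
3: ✓ CMP  NZCV=1010
4: · ADDPL
5: ✓ MOVMI  r3←0xa5
6: ✓ CMP  NZCV=0011
7: ✓ MOVLT  r0←0x9c
8: · ADDLS
9: ✓ ADDNE  r3←0x01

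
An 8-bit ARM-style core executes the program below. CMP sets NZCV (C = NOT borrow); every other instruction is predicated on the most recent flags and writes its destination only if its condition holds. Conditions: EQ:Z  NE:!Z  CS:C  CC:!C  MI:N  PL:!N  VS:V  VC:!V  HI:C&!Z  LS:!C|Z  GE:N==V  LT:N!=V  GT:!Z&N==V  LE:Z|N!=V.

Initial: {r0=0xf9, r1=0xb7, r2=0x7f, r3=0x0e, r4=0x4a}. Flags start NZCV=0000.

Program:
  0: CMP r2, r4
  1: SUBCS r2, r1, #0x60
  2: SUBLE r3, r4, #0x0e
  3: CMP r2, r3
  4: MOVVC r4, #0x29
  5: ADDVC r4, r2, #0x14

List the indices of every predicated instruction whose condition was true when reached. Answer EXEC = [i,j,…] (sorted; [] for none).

EXEC = [1,4,5]

[0] flags=0010 → (cmp)
[1] flags=0010 CS?T → r2=0x57
[2] flags=0010 LE?F → skip
[3] flags=0010 → (cmp)
[4] flags=0010 VC?T → r4=0x29
[5] flags=0010 VC?T → r4=0x6b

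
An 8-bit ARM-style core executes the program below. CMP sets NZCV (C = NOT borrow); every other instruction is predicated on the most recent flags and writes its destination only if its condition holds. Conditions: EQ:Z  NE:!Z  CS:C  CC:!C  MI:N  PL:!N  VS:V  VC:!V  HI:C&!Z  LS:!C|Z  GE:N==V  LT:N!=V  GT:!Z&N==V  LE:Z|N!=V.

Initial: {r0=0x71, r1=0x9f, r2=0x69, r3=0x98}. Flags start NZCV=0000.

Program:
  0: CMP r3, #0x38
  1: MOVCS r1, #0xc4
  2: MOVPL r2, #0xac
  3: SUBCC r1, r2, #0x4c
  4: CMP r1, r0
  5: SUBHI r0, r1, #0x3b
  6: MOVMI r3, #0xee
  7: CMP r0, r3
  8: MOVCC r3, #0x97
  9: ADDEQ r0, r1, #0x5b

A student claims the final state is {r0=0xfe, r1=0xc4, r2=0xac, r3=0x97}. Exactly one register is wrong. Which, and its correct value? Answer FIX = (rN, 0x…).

[0] flags=0011 → (cmp)
[1] flags=0011 CS?T → r1=0xc4
[2] flags=0011 PL?T → r2=0xac
[3] flags=0011 CC?F → skip
[4] flags=0011 → (cmp)
[5] flags=0011 HI?T → r0=0x89
[6] flags=0011 MI?F → skip
[7] flags=1000 → (cmp)
[8] flags=1000 CC?T → r3=0x97
[9] flags=1000 EQ?F → skip

FIX = (r0, 0x89)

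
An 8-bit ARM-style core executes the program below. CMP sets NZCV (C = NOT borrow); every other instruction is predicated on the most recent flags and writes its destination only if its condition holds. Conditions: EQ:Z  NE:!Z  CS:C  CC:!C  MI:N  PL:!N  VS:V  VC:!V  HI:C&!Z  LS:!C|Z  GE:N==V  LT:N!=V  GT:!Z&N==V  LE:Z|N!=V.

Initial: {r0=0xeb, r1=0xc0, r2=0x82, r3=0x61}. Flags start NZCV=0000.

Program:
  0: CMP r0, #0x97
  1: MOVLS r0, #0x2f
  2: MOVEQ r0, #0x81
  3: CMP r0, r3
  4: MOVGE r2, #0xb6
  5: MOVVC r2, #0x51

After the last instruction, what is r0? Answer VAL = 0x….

0: ✓ CMP  NZCV=0010
1: · MOVLS
2: · MOVEQ
3: ✓ CMP  NZCV=1010
4: · MOVGE
5: ✓ MOVVC  r2←0x51

VAL = 0xeb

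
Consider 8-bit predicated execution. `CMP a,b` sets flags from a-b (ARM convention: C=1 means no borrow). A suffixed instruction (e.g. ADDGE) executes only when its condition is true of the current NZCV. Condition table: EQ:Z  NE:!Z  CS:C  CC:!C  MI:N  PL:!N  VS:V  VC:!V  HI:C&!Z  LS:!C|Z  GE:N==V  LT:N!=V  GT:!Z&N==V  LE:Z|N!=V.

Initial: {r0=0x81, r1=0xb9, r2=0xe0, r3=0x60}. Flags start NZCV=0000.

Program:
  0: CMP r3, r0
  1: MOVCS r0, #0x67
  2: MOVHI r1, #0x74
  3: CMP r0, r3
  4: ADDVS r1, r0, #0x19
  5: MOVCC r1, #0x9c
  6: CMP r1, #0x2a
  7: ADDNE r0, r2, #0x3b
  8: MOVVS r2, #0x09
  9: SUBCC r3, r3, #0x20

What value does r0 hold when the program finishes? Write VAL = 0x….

[0] flags=1001 → (cmp)
[1] flags=1001 CS?F → skip
[2] flags=1001 HI?F → skip
[3] flags=0011 → (cmp)
[4] flags=0011 VS?T → r1=0x9a
[5] flags=0011 CC?F → skip
[6] flags=0011 → (cmp)
[7] flags=0011 NE?T → r0=0x1b
[8] flags=0011 VS?T → r2=0x09
[9] flags=0011 CC?F → skip

VAL = 0x1b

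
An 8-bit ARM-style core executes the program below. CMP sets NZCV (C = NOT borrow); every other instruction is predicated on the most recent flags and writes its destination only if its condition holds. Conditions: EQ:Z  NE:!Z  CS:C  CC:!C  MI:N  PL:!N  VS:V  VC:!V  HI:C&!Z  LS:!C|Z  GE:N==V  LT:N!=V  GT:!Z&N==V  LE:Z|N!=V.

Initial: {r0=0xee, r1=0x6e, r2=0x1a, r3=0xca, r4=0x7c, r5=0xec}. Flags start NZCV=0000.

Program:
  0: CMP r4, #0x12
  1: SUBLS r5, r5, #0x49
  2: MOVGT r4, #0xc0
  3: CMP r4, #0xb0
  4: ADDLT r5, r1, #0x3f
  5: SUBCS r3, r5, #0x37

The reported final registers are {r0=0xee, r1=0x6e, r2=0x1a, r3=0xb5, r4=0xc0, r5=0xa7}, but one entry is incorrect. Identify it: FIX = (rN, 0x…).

FIX = (r5, 0xec)

0: ✓ CMP  NZCV=0010
1: · SUBLS
2: ✓ MOVGT  r4←0xc0
3: ✓ CMP  NZCV=0010
4: · ADDLT
5: ✓ SUBCS  r3←0xb5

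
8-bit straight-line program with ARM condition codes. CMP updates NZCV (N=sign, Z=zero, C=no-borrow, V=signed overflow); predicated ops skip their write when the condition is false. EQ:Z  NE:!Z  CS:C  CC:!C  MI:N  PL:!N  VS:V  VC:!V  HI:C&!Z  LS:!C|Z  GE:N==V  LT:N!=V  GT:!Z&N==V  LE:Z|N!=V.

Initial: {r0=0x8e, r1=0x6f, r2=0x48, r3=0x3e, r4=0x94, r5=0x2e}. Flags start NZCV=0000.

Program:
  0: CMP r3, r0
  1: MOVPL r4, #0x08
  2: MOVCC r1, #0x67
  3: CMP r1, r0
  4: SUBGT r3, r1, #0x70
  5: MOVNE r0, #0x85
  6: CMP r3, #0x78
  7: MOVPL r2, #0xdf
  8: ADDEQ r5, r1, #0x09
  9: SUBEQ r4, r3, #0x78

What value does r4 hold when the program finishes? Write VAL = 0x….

VAL = 0x94

0: ✓ CMP  NZCV=1001
1: · MOVPL
2: ✓ MOVCC  r1←0x67
3: ✓ CMP  NZCV=1001
4: ✓ SUBGT  r3←0xf7
5: ✓ MOVNE  r0←0x85
6: ✓ CMP  NZCV=0011
7: ✓ MOVPL  r2←0xdf
8: · ADDEQ
9: · SUBEQ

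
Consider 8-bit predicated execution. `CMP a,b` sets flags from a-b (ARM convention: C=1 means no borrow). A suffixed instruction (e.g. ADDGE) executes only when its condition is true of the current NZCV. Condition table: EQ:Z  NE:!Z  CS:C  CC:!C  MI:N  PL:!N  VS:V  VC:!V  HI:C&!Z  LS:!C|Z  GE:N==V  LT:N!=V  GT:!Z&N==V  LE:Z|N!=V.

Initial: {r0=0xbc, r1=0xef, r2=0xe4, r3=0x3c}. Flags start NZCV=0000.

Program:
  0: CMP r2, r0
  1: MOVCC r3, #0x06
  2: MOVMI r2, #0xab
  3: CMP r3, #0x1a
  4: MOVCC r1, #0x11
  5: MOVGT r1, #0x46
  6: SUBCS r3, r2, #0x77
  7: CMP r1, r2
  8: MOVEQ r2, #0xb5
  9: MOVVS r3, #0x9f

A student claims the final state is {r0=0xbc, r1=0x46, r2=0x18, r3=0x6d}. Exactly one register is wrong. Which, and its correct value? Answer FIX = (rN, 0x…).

FIX = (r2, 0xe4)

0: ✓ CMP  NZCV=0010
1: · MOVCC
2: · MOVMI
3: ✓ CMP  NZCV=0010
4: · MOVCC
5: ✓ MOVGT  r1←0x46
6: ✓ SUBCS  r3←0x6d
7: ✓ CMP  NZCV=0000
8: · MOVEQ
9: · MOVVS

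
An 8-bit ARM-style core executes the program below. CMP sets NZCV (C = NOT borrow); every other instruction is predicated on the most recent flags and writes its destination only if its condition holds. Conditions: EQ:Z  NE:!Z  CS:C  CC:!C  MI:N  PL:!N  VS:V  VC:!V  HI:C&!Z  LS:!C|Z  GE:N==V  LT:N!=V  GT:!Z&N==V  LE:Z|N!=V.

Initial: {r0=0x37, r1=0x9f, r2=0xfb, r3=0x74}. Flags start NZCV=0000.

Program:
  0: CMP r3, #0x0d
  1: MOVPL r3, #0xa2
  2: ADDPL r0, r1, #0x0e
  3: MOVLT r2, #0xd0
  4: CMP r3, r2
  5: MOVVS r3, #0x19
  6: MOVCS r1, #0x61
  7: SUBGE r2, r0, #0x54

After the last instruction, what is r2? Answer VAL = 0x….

VAL = 0xfb

0: ✓ CMP  NZCV=0010
1: ✓ MOVPL  r3←0xa2
2: ✓ ADDPL  r0←0xad
3: · MOVLT
4: ✓ CMP  NZCV=1000
5: · MOVVS
6: · MOVCS
7: · SUBGE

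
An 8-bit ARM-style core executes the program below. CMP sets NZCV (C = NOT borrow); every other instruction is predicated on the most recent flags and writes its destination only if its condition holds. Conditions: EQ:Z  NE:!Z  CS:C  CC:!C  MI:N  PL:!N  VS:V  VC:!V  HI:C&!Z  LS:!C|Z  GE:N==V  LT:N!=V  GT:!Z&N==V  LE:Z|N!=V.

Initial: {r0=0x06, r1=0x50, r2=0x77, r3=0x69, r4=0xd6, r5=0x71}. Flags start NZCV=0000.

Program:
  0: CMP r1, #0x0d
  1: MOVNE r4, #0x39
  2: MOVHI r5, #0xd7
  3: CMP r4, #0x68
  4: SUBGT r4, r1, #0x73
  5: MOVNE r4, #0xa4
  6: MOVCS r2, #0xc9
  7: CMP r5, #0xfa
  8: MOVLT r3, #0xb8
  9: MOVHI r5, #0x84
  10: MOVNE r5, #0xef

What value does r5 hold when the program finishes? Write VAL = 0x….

VAL = 0xef

[0] flags=0010 → (cmp)
[1] flags=0010 NE?T → r4=0x39
[2] flags=0010 HI?T → r5=0xd7
[3] flags=1000 → (cmp)
[4] flags=1000 GT?F → skip
[5] flags=1000 NE?T → r4=0xa4
[6] flags=1000 CS?F → skip
[7] flags=1000 → (cmp)
[8] flags=1000 LT?T → r3=0xb8
[9] flags=1000 HI?F → skip
[10] flags=1000 NE?T → r5=0xef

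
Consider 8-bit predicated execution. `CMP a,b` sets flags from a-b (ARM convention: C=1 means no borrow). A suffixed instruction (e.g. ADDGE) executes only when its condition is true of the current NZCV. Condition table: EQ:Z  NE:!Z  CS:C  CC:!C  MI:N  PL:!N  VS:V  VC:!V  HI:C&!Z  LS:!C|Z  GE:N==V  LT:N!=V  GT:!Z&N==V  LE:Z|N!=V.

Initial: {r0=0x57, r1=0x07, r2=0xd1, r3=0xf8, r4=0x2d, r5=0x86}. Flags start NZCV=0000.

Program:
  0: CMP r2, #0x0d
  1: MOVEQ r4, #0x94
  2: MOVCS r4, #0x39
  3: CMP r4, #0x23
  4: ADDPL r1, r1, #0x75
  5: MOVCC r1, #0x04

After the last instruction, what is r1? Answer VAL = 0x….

VAL = 0x7c

0: ✓ CMP  NZCV=1010
1: · MOVEQ
2: ✓ MOVCS  r4←0x39
3: ✓ CMP  NZCV=0010
4: ✓ ADDPL  r1←0x7c
5: · MOVCC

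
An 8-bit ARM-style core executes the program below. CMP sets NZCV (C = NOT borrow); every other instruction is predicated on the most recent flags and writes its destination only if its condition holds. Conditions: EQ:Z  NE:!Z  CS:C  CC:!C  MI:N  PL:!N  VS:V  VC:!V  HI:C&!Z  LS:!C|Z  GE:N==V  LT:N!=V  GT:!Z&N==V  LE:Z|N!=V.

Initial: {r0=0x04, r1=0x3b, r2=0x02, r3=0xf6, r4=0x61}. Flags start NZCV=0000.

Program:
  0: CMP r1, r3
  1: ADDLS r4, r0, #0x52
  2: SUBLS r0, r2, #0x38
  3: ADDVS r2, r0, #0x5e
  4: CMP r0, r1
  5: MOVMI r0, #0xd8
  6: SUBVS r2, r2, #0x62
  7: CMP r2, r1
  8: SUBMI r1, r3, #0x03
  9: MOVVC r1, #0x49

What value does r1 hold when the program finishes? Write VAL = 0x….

VAL = 0x49

0: ✓ CMP  NZCV=0000
1: ✓ ADDLS  r4←0x56
2: ✓ SUBLS  r0←0xca
3: · ADDVS
4: ✓ CMP  NZCV=1010
5: ✓ MOVMI  r0←0xd8
6: · SUBVS
7: ✓ CMP  NZCV=1000
8: ✓ SUBMI  r1←0xf3
9: ✓ MOVVC  r1←0x49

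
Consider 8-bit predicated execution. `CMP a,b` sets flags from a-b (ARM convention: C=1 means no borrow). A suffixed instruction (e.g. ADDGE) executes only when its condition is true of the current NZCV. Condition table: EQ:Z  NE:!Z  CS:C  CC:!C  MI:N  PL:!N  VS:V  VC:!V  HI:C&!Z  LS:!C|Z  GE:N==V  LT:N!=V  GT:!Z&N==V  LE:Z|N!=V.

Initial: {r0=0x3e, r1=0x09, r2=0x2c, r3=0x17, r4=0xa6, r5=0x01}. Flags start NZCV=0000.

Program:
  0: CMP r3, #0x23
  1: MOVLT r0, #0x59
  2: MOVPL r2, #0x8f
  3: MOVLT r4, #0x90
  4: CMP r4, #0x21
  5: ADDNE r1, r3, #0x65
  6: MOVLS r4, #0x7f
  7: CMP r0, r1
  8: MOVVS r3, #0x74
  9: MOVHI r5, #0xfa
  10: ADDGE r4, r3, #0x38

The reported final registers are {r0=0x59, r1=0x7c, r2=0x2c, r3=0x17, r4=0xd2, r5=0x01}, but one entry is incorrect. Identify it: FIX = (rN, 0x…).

[0] flags=1000 → (cmp)
[1] flags=1000 LT?T → r0=0x59
[2] flags=1000 PL?F → skip
[3] flags=1000 LT?T → r4=0x90
[4] flags=0011 → (cmp)
[5] flags=0011 NE?T → r1=0x7c
[6] flags=0011 LS?F → skip
[7] flags=1000 → (cmp)
[8] flags=1000 VS?F → skip
[9] flags=1000 HI?F → skip
[10] flags=1000 GE?F → skip

FIX = (r4, 0x90)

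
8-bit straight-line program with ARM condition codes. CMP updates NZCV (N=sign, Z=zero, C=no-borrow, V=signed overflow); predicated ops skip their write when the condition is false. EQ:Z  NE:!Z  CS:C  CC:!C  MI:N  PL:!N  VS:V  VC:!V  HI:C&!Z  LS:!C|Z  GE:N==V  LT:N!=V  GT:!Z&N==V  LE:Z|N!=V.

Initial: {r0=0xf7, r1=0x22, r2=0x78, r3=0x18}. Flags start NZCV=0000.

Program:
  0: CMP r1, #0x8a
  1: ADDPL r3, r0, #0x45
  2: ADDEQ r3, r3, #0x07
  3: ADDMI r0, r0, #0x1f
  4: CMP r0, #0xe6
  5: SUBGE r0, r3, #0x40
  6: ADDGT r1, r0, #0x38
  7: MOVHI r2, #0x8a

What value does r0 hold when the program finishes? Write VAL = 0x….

0: ✓ CMP  NZCV=1001
1: · ADDPL
2: · ADDEQ
3: ✓ ADDMI  r0←0x16
4: ✓ CMP  NZCV=0000
5: ✓ SUBGE  r0←0xd8
6: ✓ ADDGT  r1←0x10
7: · MOVHI

VAL = 0xd8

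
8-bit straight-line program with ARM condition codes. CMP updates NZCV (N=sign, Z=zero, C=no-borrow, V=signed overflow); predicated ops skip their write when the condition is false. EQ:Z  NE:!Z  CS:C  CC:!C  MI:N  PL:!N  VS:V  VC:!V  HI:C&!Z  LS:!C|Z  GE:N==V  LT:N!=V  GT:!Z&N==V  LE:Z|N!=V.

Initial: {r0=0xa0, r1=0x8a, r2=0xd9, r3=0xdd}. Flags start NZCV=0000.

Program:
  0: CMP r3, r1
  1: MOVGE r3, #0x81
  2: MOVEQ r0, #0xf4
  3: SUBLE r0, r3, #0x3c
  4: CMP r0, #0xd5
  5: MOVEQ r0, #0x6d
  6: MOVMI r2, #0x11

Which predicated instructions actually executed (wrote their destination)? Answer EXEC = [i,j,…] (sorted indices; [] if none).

0: ✓ CMP  NZCV=0010
1: ✓ MOVGE  r3←0x81
2: · MOVEQ
3: · SUBLE
4: ✓ CMP  NZCV=1000
5: · MOVEQ
6: ✓ MOVMI  r2←0x11

EXEC = [1,6]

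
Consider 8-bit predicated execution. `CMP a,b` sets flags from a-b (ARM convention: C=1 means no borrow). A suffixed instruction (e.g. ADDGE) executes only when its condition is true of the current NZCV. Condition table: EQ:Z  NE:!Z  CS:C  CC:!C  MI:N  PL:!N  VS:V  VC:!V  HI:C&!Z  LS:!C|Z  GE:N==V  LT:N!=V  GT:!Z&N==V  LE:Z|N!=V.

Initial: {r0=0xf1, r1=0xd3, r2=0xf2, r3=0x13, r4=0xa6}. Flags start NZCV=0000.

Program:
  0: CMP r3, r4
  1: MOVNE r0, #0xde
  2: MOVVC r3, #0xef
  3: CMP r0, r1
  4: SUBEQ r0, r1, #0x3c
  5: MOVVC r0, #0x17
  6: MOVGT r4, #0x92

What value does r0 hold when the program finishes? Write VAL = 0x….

[0] flags=0000 → (cmp)
[1] flags=0000 NE?T → r0=0xde
[2] flags=0000 VC?T → r3=0xef
[3] flags=0010 → (cmp)
[4] flags=0010 EQ?F → skip
[5] flags=0010 VC?T → r0=0x17
[6] flags=0010 GT?T → r4=0x92

VAL = 0x17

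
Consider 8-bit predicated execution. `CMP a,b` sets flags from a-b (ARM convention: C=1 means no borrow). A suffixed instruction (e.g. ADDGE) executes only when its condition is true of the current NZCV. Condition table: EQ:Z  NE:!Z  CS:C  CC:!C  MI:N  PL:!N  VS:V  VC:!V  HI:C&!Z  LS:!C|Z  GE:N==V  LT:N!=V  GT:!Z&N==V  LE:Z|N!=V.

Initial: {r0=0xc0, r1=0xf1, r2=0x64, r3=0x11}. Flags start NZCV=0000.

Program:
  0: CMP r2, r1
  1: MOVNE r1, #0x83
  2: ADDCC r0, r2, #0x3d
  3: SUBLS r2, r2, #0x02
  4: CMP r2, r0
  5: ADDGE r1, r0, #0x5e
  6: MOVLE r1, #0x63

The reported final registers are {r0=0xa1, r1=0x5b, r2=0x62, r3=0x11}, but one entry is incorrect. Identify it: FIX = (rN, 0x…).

0: ✓ CMP  NZCV=0000
1: ✓ MOVNE  r1←0x83
2: ✓ ADDCC  r0←0xa1
3: ✓ SUBLS  r2←0x62
4: ✓ CMP  NZCV=1001
5: ✓ ADDGE  r1←0xff
6: · MOVLE

FIX = (r1, 0xff)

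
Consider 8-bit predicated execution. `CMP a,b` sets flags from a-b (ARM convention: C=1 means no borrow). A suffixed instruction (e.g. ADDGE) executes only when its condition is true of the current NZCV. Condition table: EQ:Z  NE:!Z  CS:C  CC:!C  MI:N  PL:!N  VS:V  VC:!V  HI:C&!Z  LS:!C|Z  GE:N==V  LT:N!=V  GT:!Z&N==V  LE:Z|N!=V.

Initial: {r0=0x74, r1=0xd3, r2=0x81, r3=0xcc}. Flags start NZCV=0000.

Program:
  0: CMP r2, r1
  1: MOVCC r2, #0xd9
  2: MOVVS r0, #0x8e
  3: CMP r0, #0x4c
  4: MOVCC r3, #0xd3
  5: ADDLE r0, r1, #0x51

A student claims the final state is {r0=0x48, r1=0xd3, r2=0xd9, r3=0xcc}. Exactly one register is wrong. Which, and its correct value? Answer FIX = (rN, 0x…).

0: ✓ CMP  NZCV=1000
1: ✓ MOVCC  r2←0xd9
2: · MOVVS
3: ✓ CMP  NZCV=0010
4: · MOVCC
5: · ADDLE

FIX = (r0, 0x74)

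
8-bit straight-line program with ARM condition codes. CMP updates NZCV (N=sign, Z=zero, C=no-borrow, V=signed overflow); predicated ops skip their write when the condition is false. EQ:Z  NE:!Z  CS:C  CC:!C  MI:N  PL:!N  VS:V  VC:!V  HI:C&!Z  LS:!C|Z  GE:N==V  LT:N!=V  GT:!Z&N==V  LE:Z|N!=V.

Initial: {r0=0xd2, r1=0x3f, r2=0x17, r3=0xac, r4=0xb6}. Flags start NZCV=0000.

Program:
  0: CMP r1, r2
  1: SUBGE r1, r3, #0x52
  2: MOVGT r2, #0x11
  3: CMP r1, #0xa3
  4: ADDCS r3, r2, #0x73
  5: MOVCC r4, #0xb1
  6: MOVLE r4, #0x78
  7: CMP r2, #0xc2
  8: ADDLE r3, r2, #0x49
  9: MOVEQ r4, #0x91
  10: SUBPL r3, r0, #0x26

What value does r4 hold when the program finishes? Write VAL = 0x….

0: ✓ CMP  NZCV=0010
1: ✓ SUBGE  r1←0x5a
2: ✓ MOVGT  r2←0x11
3: ✓ CMP  NZCV=1001
4: · ADDCS
5: ✓ MOVCC  r4←0xb1
6: · MOVLE
7: ✓ CMP  NZCV=0000
8: · ADDLE
9: · MOVEQ
10: ✓ SUBPL  r3←0xac

VAL = 0xb1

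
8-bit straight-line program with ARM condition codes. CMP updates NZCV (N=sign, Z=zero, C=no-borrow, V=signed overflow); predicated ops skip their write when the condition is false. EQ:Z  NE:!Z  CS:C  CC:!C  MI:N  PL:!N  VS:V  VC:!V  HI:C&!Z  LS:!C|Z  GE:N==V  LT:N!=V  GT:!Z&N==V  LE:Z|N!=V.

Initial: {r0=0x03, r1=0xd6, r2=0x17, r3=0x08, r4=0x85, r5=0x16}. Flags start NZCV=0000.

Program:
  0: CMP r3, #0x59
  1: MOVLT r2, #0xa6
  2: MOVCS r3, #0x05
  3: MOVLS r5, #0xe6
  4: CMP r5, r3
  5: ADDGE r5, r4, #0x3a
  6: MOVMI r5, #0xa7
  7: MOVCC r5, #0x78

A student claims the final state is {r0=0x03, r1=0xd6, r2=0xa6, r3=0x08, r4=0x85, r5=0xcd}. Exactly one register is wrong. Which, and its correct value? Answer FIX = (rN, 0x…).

[0] flags=1000 → (cmp)
[1] flags=1000 LT?T → r2=0xa6
[2] flags=1000 CS?F → skip
[3] flags=1000 LS?T → r5=0xe6
[4] flags=1010 → (cmp)
[5] flags=1010 GE?F → skip
[6] flags=1010 MI?T → r5=0xa7
[7] flags=1010 CC?F → skip

FIX = (r5, 0xa7)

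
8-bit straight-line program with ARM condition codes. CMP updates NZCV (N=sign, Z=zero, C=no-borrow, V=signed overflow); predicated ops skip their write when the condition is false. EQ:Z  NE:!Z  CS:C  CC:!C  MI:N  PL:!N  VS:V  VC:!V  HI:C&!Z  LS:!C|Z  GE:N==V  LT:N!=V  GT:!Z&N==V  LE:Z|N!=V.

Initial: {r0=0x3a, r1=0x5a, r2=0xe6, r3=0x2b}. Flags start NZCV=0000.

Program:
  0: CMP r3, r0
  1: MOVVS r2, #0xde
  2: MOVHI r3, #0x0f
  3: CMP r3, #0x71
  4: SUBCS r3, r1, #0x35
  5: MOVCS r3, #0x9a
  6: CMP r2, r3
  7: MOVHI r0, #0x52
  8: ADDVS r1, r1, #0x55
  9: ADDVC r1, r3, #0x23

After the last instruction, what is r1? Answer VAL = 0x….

[0] flags=1000 → (cmp)
[1] flags=1000 VS?F → skip
[2] flags=1000 HI?F → skip
[3] flags=1000 → (cmp)
[4] flags=1000 CS?F → skip
[5] flags=1000 CS?F → skip
[6] flags=1010 → (cmp)
[7] flags=1010 HI?T → r0=0x52
[8] flags=1010 VS?F → skip
[9] flags=1010 VC?T → r1=0x4e

VAL = 0x4e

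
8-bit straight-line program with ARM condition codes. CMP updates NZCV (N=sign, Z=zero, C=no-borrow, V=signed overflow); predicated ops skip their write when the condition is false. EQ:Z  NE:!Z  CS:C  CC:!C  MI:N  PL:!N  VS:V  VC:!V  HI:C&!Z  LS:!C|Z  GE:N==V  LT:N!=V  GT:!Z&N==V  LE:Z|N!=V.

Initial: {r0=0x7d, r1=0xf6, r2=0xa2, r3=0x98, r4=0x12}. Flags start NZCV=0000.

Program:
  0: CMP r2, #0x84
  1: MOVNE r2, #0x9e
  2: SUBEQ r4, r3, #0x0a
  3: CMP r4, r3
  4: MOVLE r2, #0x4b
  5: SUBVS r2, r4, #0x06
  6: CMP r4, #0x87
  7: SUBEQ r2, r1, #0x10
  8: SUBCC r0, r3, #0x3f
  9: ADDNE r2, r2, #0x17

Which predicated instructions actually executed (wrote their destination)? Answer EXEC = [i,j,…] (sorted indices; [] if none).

[0] flags=0010 → (cmp)
[1] flags=0010 NE?T → r2=0x9e
[2] flags=0010 EQ?F → skip
[3] flags=0000 → (cmp)
[4] flags=0000 LE?F → skip
[5] flags=0000 VS?F → skip
[6] flags=1001 → (cmp)
[7] flags=1001 EQ?F → skip
[8] flags=1001 CC?T → r0=0x59
[9] flags=1001 NE?T → r2=0xb5

EXEC = [1,8,9]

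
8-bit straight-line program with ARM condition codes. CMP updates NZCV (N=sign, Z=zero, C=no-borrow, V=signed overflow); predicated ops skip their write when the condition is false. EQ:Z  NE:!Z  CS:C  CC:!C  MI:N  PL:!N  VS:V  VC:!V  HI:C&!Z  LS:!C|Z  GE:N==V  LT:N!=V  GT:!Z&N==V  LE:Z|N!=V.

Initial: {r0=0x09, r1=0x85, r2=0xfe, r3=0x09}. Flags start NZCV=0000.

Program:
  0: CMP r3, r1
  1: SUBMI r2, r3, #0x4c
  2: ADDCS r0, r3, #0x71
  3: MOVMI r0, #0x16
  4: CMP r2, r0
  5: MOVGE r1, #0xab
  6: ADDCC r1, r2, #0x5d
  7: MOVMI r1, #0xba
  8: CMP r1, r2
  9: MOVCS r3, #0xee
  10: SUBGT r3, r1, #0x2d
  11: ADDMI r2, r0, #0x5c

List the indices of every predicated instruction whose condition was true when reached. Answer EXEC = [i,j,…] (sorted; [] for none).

[0] flags=1001 → (cmp)
[1] flags=1001 MI?T → r2=0xbd
[2] flags=1001 CS?F → skip
[3] flags=1001 MI?T → r0=0x16
[4] flags=1010 → (cmp)
[5] flags=1010 GE?F → skip
[6] flags=1010 CC?F → skip
[7] flags=1010 MI?T → r1=0xba
[8] flags=1000 → (cmp)
[9] flags=1000 CS?F → skip
[10] flags=1000 GT?F → skip
[11] flags=1000 MI?T → r2=0x72

EXEC = [1,3,7,11]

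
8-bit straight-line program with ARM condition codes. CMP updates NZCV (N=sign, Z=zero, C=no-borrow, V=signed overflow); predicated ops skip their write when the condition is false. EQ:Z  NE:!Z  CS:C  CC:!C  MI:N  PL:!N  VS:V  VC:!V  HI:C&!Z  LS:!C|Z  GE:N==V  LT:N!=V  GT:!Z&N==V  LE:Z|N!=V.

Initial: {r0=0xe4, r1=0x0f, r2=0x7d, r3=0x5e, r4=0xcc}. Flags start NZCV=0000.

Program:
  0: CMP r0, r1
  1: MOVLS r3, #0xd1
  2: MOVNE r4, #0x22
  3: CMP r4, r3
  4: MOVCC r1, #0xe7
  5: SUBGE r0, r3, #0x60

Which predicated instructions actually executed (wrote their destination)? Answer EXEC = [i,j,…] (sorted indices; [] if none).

EXEC = [2,4]

0: ✓ CMP  NZCV=1010
1: · MOVLS
2: ✓ MOVNE  r4←0x22
3: ✓ CMP  NZCV=1000
4: ✓ MOVCC  r1←0xe7
5: · SUBGE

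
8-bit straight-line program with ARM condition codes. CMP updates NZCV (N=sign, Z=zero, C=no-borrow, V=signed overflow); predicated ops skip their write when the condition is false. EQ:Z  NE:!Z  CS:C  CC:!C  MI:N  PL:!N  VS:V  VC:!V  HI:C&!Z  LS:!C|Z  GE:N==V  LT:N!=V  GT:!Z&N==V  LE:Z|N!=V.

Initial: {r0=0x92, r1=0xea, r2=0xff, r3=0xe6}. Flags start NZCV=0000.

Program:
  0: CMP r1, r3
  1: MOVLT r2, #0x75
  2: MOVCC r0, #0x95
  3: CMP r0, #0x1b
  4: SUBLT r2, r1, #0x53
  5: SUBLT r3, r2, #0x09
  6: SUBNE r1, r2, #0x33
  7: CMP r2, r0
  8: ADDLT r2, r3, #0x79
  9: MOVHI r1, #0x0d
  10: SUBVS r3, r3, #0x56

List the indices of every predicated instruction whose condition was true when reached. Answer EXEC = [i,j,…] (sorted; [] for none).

EXEC = [4,5,6,9]

0: ✓ CMP  NZCV=0010
1: · MOVLT
2: · MOVCC
3: ✓ CMP  NZCV=0011
4: ✓ SUBLT  r2←0x97
5: ✓ SUBLT  r3←0x8e
6: ✓ SUBNE  r1←0x64
7: ✓ CMP  NZCV=0010
8: · ADDLT
9: ✓ MOVHI  r1←0x0d
10: · SUBVS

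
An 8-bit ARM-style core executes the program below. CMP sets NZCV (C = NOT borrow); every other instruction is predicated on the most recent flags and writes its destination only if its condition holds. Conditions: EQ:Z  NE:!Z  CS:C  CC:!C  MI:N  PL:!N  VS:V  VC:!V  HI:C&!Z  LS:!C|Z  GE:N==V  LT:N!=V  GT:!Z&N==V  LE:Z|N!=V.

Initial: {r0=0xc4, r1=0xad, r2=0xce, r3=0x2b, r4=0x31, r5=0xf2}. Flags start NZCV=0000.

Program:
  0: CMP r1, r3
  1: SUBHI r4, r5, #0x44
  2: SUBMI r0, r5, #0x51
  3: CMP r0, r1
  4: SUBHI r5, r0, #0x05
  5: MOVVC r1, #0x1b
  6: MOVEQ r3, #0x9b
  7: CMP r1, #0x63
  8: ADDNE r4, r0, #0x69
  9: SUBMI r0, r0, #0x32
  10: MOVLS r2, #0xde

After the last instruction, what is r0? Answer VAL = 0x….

VAL = 0x6f

[0] flags=1010 → (cmp)
[1] flags=1010 HI?T → r4=0xae
[2] flags=1010 MI?T → r0=0xa1
[3] flags=1000 → (cmp)
[4] flags=1000 HI?F → skip
[5] flags=1000 VC?T → r1=0x1b
[6] flags=1000 EQ?F → skip
[7] flags=1000 → (cmp)
[8] flags=1000 NE?T → r4=0x0a
[9] flags=1000 MI?T → r0=0x6f
[10] flags=1000 LS?T → r2=0xde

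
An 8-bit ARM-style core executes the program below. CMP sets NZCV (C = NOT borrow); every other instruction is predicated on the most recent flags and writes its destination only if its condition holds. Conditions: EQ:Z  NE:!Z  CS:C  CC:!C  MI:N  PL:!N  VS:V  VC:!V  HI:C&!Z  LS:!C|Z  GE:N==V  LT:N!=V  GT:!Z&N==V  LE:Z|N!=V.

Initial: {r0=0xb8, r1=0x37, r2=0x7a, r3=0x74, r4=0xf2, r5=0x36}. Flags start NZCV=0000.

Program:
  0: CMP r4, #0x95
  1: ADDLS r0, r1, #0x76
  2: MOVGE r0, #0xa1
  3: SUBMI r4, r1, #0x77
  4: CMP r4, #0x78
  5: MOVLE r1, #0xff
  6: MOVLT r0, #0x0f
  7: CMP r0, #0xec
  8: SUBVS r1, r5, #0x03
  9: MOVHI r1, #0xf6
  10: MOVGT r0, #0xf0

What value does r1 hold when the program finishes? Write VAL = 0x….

VAL = 0xff

[0] flags=0010 → (cmp)
[1] flags=0010 LS?F → skip
[2] flags=0010 GE?T → r0=0xa1
[3] flags=0010 MI?F → skip
[4] flags=0011 → (cmp)
[5] flags=0011 LE?T → r1=0xff
[6] flags=0011 LT?T → r0=0x0f
[7] flags=0000 → (cmp)
[8] flags=0000 VS?F → skip
[9] flags=0000 HI?F → skip
[10] flags=0000 GT?T → r0=0xf0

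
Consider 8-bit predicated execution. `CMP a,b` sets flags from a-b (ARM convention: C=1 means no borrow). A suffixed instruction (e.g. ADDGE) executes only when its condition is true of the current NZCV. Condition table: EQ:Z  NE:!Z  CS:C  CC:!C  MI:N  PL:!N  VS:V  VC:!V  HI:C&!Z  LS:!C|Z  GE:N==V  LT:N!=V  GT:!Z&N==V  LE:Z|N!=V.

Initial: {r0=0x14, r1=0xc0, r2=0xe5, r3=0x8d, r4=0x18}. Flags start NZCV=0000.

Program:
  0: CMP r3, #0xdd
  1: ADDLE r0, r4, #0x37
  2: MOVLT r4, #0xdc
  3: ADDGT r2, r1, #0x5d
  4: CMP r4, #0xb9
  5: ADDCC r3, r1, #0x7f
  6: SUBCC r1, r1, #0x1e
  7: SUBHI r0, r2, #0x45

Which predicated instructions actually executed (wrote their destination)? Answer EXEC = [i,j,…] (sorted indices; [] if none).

EXEC = [1,2,7]

0: ✓ CMP  NZCV=1000
1: ✓ ADDLE  r0←0x4f
2: ✓ MOVLT  r4←0xdc
3: · ADDGT
4: ✓ CMP  NZCV=0010
5: · ADDCC
6: · SUBCC
7: ✓ SUBHI  r0←0xa0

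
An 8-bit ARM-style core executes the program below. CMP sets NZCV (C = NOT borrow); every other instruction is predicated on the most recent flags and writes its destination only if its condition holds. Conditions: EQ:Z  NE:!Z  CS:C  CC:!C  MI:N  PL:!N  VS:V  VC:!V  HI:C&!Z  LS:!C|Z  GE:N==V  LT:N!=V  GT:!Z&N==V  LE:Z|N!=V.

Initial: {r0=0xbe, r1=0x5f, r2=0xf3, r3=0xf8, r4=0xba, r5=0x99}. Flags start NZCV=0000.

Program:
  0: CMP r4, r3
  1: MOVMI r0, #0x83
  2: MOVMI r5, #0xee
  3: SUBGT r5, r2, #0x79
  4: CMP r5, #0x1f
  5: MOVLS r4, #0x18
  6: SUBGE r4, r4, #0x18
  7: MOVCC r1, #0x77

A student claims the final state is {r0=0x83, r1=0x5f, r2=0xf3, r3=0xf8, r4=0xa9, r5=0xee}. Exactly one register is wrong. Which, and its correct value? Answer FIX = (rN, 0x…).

[0] flags=1000 → (cmp)
[1] flags=1000 MI?T → r0=0x83
[2] flags=1000 MI?T → r5=0xee
[3] flags=1000 GT?F → skip
[4] flags=1010 → (cmp)
[5] flags=1010 LS?F → skip
[6] flags=1010 GE?F → skip
[7] flags=1010 CC?F → skip

FIX = (r4, 0xba)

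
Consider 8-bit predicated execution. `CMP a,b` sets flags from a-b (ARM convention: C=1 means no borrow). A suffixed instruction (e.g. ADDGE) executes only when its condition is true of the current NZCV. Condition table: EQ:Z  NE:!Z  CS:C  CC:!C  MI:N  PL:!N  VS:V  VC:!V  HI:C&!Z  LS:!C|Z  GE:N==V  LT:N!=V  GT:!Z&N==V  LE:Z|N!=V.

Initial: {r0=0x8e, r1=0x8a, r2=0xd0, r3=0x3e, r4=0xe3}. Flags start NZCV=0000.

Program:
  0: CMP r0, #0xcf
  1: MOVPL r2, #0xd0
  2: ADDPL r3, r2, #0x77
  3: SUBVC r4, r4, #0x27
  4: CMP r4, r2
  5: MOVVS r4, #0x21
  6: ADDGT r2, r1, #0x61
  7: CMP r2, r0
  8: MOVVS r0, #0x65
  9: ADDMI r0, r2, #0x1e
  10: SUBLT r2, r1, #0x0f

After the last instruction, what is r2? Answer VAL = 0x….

VAL = 0xd0

[0] flags=1000 → (cmp)
[1] flags=1000 PL?F → skip
[2] flags=1000 PL?F → skip
[3] flags=1000 VC?T → r4=0xbc
[4] flags=1000 → (cmp)
[5] flags=1000 VS?F → skip
[6] flags=1000 GT?F → skip
[7] flags=0010 → (cmp)
[8] flags=0010 VS?F → skip
[9] flags=0010 MI?F → skip
[10] flags=0010 LT?F → skip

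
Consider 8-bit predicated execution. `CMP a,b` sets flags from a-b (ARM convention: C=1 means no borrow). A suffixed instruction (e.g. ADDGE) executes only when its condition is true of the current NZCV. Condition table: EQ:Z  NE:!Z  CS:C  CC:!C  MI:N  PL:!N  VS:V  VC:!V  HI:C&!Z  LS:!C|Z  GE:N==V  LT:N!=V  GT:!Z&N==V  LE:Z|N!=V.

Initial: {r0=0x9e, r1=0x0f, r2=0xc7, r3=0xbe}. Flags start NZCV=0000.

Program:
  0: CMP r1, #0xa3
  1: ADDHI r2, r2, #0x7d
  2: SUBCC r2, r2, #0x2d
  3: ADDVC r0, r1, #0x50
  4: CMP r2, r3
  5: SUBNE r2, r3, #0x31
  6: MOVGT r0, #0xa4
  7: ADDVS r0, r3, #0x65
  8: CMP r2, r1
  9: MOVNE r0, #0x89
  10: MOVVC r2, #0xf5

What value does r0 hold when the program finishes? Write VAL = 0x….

VAL = 0x89

[0] flags=0000 → (cmp)
[1] flags=0000 HI?F → skip
[2] flags=0000 CC?T → r2=0x9a
[3] flags=0000 VC?T → r0=0x5f
[4] flags=1000 → (cmp)
[5] flags=1000 NE?T → r2=0x8d
[6] flags=1000 GT?F → skip
[7] flags=1000 VS?F → skip
[8] flags=0011 → (cmp)
[9] flags=0011 NE?T → r0=0x89
[10] flags=0011 VC?F → skip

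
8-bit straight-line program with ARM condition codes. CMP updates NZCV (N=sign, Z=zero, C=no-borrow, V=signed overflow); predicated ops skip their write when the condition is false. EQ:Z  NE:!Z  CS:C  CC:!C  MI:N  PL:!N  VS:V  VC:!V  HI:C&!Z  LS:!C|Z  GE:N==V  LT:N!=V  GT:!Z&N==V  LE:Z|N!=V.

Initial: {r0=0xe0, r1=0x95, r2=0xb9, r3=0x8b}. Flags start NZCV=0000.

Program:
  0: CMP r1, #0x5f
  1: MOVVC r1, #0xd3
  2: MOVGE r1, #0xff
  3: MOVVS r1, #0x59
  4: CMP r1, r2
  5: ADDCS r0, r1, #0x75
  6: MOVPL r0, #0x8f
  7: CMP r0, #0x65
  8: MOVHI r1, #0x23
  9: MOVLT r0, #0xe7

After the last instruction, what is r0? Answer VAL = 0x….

VAL = 0xe7

[0] flags=0011 → (cmp)
[1] flags=0011 VC?F → skip
[2] flags=0011 GE?F → skip
[3] flags=0011 VS?T → r1=0x59
[4] flags=1001 → (cmp)
[5] flags=1001 CS?F → skip
[6] flags=1001 PL?F → skip
[7] flags=0011 → (cmp)
[8] flags=0011 HI?T → r1=0x23
[9] flags=0011 LT?T → r0=0xe7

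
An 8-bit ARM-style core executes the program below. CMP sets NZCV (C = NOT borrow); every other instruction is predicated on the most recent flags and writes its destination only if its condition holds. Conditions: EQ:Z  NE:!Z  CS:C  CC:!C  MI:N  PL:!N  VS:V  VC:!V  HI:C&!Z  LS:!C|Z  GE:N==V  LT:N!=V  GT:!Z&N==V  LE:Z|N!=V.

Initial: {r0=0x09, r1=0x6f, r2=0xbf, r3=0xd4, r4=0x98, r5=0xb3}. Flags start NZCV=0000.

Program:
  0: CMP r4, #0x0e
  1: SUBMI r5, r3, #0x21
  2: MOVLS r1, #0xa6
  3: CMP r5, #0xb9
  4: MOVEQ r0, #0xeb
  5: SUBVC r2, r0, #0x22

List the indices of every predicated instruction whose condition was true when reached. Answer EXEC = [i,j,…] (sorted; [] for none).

0: ✓ CMP  NZCV=1010
1: ✓ SUBMI  r5←0xb3
2: · MOVLS
3: ✓ CMP  NZCV=1000
4: · MOVEQ
5: ✓ SUBVC  r2←0xe7

EXEC = [1,5]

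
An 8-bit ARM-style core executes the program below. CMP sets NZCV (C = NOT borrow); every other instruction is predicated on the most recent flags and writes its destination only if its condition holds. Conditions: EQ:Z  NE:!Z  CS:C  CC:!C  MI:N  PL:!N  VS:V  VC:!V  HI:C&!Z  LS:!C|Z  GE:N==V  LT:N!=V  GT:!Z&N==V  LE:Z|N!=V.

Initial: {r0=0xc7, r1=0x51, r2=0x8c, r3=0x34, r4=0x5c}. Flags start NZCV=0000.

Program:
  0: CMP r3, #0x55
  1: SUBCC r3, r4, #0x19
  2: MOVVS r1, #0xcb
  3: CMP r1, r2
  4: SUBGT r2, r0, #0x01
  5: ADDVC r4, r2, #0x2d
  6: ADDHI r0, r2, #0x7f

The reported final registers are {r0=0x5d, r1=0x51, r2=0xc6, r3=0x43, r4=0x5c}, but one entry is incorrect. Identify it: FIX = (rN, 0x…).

0: ✓ CMP  NZCV=1000
1: ✓ SUBCC  r3←0x43
2: · MOVVS
3: ✓ CMP  NZCV=1001
4: ✓ SUBGT  r2←0xc6
5: · ADDVC
6: · ADDHI

FIX = (r0, 0xc7)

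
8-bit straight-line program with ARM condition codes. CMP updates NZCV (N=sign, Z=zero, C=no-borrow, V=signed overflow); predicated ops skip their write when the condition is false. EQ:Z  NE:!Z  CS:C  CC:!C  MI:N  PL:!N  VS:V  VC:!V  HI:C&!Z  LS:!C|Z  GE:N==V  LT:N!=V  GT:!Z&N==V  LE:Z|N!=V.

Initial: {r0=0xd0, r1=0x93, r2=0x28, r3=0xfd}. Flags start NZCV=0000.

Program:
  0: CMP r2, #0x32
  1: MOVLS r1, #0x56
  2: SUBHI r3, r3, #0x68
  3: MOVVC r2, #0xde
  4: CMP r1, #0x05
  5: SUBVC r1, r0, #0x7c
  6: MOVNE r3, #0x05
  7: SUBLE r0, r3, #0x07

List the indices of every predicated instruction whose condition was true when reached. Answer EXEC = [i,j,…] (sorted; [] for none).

EXEC = [1,3,5,6]

0: ✓ CMP  NZCV=1000
1: ✓ MOVLS  r1←0x56
2: · SUBHI
3: ✓ MOVVC  r2←0xde
4: ✓ CMP  NZCV=0010
5: ✓ SUBVC  r1←0x54
6: ✓ MOVNE  r3←0x05
7: · SUBLE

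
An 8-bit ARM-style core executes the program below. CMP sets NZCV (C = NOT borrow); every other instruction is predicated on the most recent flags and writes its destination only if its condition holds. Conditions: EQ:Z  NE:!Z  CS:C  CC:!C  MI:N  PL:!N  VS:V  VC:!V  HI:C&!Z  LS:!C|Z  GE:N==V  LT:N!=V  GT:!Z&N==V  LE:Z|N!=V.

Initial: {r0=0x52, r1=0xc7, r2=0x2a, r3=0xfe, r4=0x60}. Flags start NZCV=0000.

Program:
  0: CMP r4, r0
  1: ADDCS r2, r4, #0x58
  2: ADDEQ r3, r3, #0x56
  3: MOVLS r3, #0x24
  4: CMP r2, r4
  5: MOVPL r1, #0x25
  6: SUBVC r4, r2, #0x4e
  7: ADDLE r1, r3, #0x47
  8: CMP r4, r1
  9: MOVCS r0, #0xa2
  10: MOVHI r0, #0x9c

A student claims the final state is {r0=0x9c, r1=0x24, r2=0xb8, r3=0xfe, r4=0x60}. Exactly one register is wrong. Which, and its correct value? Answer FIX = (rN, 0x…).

FIX = (r1, 0x45)

0: ✓ CMP  NZCV=0010
1: ✓ ADDCS  r2←0xb8
2: · ADDEQ
3: · MOVLS
4: ✓ CMP  NZCV=0011
5: ✓ MOVPL  r1←0x25
6: · SUBVC
7: ✓ ADDLE  r1←0x45
8: ✓ CMP  NZCV=0010
9: ✓ MOVCS  r0←0xa2
10: ✓ MOVHI  r0←0x9c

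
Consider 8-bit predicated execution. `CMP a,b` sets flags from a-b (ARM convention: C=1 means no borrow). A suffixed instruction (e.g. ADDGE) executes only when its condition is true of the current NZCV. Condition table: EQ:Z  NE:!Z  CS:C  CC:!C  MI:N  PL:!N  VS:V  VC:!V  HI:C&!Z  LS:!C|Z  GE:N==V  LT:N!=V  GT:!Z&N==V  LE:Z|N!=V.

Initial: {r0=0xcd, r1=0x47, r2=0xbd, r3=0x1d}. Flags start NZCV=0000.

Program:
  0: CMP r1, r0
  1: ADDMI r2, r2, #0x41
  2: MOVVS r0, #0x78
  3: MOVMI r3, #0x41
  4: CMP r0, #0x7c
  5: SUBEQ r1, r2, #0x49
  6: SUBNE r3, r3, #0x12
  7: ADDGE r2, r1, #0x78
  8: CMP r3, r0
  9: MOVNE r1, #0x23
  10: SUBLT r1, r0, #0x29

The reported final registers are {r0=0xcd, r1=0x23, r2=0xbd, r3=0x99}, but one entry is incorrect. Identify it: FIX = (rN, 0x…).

0: ✓ CMP  NZCV=0000
1: · ADDMI
2: · MOVVS
3: · MOVMI
4: ✓ CMP  NZCV=0011
5: · SUBEQ
6: ✓ SUBNE  r3←0x0b
7: · ADDGE
8: ✓ CMP  NZCV=0000
9: ✓ MOVNE  r1←0x23
10: · SUBLT

FIX = (r3, 0x0b)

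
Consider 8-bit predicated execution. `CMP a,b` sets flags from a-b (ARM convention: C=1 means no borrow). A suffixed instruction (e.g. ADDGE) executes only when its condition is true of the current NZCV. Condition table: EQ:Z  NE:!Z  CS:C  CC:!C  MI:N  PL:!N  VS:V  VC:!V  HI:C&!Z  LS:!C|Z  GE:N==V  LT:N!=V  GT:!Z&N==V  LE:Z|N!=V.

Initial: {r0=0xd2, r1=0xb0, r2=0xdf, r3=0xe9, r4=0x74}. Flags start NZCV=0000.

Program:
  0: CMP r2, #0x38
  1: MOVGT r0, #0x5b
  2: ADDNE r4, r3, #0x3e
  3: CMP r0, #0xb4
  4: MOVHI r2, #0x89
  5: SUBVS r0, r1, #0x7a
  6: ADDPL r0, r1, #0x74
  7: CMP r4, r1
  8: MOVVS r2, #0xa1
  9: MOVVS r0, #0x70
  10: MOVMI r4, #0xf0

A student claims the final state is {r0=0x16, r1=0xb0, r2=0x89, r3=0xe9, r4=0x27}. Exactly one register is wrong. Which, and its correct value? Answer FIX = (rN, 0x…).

[0] flags=1010 → (cmp)
[1] flags=1010 GT?F → skip
[2] flags=1010 NE?T → r4=0x27
[3] flags=0010 → (cmp)
[4] flags=0010 HI?T → r2=0x89
[5] flags=0010 VS?F → skip
[6] flags=0010 PL?T → r0=0x24
[7] flags=0000 → (cmp)
[8] flags=0000 VS?F → skip
[9] flags=0000 VS?F → skip
[10] flags=0000 MI?F → skip

FIX = (r0, 0x24)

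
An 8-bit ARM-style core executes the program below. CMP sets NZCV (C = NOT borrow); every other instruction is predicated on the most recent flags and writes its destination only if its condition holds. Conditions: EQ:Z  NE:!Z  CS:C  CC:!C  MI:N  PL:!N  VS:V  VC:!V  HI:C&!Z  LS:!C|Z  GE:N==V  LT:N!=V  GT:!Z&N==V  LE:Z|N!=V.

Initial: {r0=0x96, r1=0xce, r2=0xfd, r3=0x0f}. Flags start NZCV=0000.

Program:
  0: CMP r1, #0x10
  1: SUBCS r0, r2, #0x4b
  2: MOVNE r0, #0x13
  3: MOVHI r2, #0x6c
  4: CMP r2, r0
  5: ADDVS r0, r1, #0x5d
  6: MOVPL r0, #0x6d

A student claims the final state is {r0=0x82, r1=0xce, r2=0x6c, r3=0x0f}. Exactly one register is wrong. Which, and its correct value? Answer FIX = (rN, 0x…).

[0] flags=1010 → (cmp)
[1] flags=1010 CS?T → r0=0xb2
[2] flags=1010 NE?T → r0=0x13
[3] flags=1010 HI?T → r2=0x6c
[4] flags=0010 → (cmp)
[5] flags=0010 VS?F → skip
[6] flags=0010 PL?T → r0=0x6d

FIX = (r0, 0x6d)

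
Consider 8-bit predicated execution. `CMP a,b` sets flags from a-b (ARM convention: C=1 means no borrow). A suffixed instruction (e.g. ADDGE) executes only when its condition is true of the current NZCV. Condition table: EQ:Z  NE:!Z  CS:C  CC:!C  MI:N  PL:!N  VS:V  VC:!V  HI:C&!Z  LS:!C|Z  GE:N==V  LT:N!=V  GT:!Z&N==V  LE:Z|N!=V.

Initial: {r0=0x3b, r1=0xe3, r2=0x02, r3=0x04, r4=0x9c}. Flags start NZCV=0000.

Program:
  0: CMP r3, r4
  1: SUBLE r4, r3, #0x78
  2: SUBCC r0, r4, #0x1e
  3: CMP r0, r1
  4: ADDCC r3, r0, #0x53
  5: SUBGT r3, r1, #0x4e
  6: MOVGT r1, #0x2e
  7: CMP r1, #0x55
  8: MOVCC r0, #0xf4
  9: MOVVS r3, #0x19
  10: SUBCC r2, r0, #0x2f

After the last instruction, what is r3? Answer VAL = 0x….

0: ✓ CMP  NZCV=0000
1: · SUBLE
2: ✓ SUBCC  r0←0x7e
3: ✓ CMP  NZCV=1001
4: ✓ ADDCC  r3←0xd1
5: ✓ SUBGT  r3←0x95
6: ✓ MOVGT  r1←0x2e
7: ✓ CMP  NZCV=1000
8: ✓ MOVCC  r0←0xf4
9: · MOVVS
10: ✓ SUBCC  r2←0xc5

VAL = 0x95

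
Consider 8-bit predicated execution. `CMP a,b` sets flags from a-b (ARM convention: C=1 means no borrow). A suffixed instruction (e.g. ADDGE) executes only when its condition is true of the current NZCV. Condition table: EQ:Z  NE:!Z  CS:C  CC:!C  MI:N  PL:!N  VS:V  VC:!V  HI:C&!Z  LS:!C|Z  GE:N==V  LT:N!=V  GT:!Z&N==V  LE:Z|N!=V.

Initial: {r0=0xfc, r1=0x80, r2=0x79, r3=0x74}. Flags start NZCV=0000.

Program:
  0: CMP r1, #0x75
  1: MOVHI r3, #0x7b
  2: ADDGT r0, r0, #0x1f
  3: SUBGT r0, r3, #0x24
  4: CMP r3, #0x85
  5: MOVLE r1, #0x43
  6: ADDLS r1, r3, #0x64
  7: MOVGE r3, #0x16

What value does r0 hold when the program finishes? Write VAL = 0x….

[0] flags=0011 → (cmp)
[1] flags=0011 HI?T → r3=0x7b
[2] flags=0011 GT?F → skip
[3] flags=0011 GT?F → skip
[4] flags=1001 → (cmp)
[5] flags=1001 LE?F → skip
[6] flags=1001 LS?T → r1=0xdf
[7] flags=1001 GE?T → r3=0x16

VAL = 0xfc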